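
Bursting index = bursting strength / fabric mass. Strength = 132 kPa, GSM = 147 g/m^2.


Formula: Bursting Index = Bursting Strength / Fabric GSM
BI = 132 kPa / 147 g/m^2
BI = 0.898 kPa/(g/m^2)

0.898 kPa/(g/m^2)


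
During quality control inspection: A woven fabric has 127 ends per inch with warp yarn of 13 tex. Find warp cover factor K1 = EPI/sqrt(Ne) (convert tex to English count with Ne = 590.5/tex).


Formula: K1 = EPI / sqrt(Ne), with Ne = 590.5 / tex_warp
Step 1: Ne = 590.5 / 13 = 45.423
Step 2: sqrt(Ne) = sqrt(45.423) = 6.7397
Step 3: K1 = 127 / 6.7397 = 18.8

18.8


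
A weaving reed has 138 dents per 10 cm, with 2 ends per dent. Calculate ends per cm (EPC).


Formula: EPC = (dents per 10 cm * ends per dent) / 10
Step 1: Total ends per 10 cm = 138 * 2 = 276
Step 2: EPC = 276 / 10 = 27.6 ends/cm

27.6 ends/cm


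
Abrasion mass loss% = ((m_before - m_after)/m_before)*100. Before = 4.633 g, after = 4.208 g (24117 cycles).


Formula: Mass loss% = ((m_before - m_after) / m_before) * 100
Step 1: Mass loss = 4.633 - 4.208 = 0.425 g
Step 2: Ratio = 0.425 / 4.633 = 0.0917332
Step 3: Mass loss% = 0.0917332 * 100 = 9.17332% ≈ 9.17%

9.17%


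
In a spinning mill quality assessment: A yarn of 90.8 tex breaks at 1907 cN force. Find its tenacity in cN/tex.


Formula: Tenacity = Breaking force / Linear density
Tenacity = 1907 cN / 90.8 tex
Tenacity = 21.00 cN/tex

21.00 cN/tex


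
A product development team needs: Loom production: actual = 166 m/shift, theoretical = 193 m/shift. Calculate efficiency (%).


Formula: Efficiency% = (Actual output / Theoretical output) * 100
Efficiency% = (166 / 193) * 100
Efficiency% = 0.860104 * 100 = 86.0104% ≈ 86.0%

86.0%


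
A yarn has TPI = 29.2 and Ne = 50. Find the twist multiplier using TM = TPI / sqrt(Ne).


Formula: TM = TPI / sqrt(Ne)
Step 1: sqrt(Ne) = sqrt(50) = 7.0711
Step 2: TM = 29.2 / 7.0711 = 4.13

4.13 TM


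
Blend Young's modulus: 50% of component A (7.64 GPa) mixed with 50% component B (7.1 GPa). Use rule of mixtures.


Formula: Blend property = (fraction_A * property_A) + (fraction_B * property_B)
Step 1: Contribution A = 50/100 * 7.64 GPa = 3.82 GPa
Step 2: Contribution B = 50/100 * 7.1 GPa = 3.55 GPa
Step 3: Blend Young's modulus = 3.82 + 3.55 = 7.37 GPa

7.37 GPa


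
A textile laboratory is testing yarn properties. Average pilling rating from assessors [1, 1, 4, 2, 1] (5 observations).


Formula: Mean = sum / count
Sum = 1 + 1 + 4 + 2 + 1 = 9
Mean = 9 / 5 = 1.8

1.8


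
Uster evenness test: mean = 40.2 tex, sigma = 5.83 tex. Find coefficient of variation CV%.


Formula: CV% = (standard deviation / mean) * 100
Step 1: Ratio = 5.83 / 40.2 = 0.145025
Step 2: CV% = 0.145025 * 100 = 14.5025% ≈ 14.5%

14.5%


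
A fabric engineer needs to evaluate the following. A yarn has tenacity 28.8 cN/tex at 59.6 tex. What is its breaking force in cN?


Formula: Breaking force = Tenacity * Linear density
F = 28.8 cN/tex * 59.6 tex
F = 1716.48 cN

1716.48 cN


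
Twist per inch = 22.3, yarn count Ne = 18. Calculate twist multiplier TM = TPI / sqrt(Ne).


Formula: TM = TPI / sqrt(Ne)
Step 1: sqrt(Ne) = sqrt(18) = 4.2426
Step 2: TM = 22.3 / 4.2426 = 5.26

5.26 TM


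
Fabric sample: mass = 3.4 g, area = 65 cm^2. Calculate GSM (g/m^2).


Formula: GSM = mass_g / area_m2
Step 1: Convert area: 65 cm^2 = 65 / 10000 = 0.0065 m^2
Step 2: GSM = 3.4 g / 0.0065 m^2 = 523.1 g/m^2

523.1 g/m^2


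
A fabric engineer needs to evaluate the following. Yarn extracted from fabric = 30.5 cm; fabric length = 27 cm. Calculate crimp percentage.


Formula: Crimp% = ((L_yarn - L_fabric) / L_fabric) * 100
Step 1: Extension = 30.5 - 27 = 3.5 cm
Step 2: Crimp% = (3.5 / 27) * 100
Step 3: Crimp% = 0.12963 * 100 = 12.963% ≈ 13.0%

13.0%


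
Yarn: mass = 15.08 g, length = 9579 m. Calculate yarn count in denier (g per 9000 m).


Formula: den = (mass_g / length_m) * 9000
Substituting: den = (15.08 / 9579) * 9000
Intermediate: 15.08 / 9579 = 0.00157428 g/m
den = 0.00157428 * 9000 = 14.2 denier

14.2 denier


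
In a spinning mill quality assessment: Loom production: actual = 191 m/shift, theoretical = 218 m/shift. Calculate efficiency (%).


Formula: Efficiency% = (Actual output / Theoretical output) * 100
Efficiency% = (191 / 218) * 100
Efficiency% = 0.876147 * 100 = 87.6147% ≈ 87.6%

87.6%


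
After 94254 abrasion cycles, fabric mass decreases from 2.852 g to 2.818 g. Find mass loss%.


Formula: Mass loss% = ((m_before - m_after) / m_before) * 100
Step 1: Mass loss = 2.852 - 2.818 = 0.034 g
Step 2: Ratio = 0.034 / 2.852 = 0.0119215
Step 3: Mass loss% = 0.0119215 * 100 = 1.19215% ≈ 1.19%

1.19%


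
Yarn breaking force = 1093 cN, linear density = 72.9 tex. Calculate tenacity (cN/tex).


Formula: Tenacity = Breaking force / Linear density
Tenacity = 1093 cN / 72.9 tex
Tenacity = 14.99 cN/tex

14.99 cN/tex


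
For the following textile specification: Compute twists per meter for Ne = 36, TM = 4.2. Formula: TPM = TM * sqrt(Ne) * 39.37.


Formula: TPM = TM * sqrt(Ne) * 39.37
Step 1: sqrt(Ne) = sqrt(36) = 6
Step 2: TM * sqrt(Ne) = 4.2 * 6 = 25.2
Step 3: TPM = 25.2 * 39.37 = 992 twists/m

992 twists/m


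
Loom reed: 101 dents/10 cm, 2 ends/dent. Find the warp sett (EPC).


Formula: EPC = (dents per 10 cm * ends per dent) / 10
Step 1: Total ends per 10 cm = 101 * 2 = 202
Step 2: EPC = 202 / 10 = 20.2 ends/cm

20.2 ends/cm


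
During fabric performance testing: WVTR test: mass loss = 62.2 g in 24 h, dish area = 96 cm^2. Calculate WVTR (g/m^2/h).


Formula: WVTR = mass_loss / (area * time)
Step 1: Convert area: 96 cm^2 = 0.0096 m^2
Step 2: WVTR = 62.2 g / (0.0096 m^2 * 24 h)
Step 3: WVTR = 62.2 / 0.2304 = 270.0 g/m^2/h

270.0 g/m^2/h


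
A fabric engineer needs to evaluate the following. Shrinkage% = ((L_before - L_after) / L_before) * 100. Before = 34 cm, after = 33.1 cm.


Formula: Shrinkage% = ((L_before - L_after) / L_before) * 100
Step 1: Shrinkage = 34 - 33.1 = 0.9 cm
Step 2: Shrinkage% = (0.9 / 34) * 100
Step 3: Shrinkage% = 0.026471 * 100 = 2.6471% ≈ 2.6%

2.6%


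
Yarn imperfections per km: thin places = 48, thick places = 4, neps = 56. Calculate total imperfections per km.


Formula: Total = thin places + thick places + neps
Total = 48 + 4 + 56
Total = 108 imperfections/km

108 imperfections/km


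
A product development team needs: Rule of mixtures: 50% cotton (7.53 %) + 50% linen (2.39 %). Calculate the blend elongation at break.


Formula: Blend property = (fraction_A * property_A) + (fraction_B * property_B)
Step 1: Contribution A = 50/100 * 7.53 % = 3.765 %
Step 2: Contribution B = 50/100 * 2.39 % = 1.195 %
Step 3: Blend elongation at break = 3.765 + 1.195 = 4.96 %

4.96 %


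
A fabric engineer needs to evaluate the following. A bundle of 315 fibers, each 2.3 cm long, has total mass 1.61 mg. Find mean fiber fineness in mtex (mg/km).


Formula: fineness (mtex) = mass (mg) / total length (km) = (mass_mg / total_length_m) * 1000
Step 1: Convert fiber length: 2.3 cm = 0.023 m
Step 2: Total fiber length = 315 * 0.023 = 7.245 m
Step 3: Linear density = 1.61 mg / 7.245 m = 0.2222 mg/m
Step 4: fineness = 0.2222 * 1000 = 222.2 mtex

222.2 mtex


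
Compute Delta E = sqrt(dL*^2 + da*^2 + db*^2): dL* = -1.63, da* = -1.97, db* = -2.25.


Formula: Delta E = sqrt(dL*^2 + da*^2 + db*^2)
Step 1: dL*^2 = (-1.63)^2 = 2.6569
Step 2: da*^2 = (-1.97)^2 = 3.8809
Step 3: db*^2 = (-2.25)^2 = 5.0625
Step 4: Sum = 2.6569 + 3.8809 + 5.0625 = 11.6003
Step 5: Delta E = sqrt(11.6003) = 3.41

3.41 Delta E


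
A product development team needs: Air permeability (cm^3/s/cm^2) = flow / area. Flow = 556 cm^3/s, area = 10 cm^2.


Formula: Air Permeability = Airflow / Test Area
AP = 556 cm^3/s / 10 cm^2
AP = 55.6 cm^3/s/cm^2

55.6 cm^3/s/cm^2


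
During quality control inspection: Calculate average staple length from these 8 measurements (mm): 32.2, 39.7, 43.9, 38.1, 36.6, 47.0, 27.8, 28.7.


Formula: Mean = sum of lengths / count
Sum = 32.2 + 39.7 + 43.9 + 38.1 + 36.6 + 47.0 + 27.8 + 28.7
Sum = 294.0 mm
Mean = 294.0 / 8 = 36.75 mm

36.75 mm


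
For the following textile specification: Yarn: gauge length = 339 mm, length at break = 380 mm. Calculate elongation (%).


Formula: Elongation (%) = ((L_break - L0) / L0) * 100
Step 1: Extension = 380 - 339 = 41 mm
Step 2: Elongation = (41 / 339) * 100
Step 3: Elongation = 0.120944 * 100 = 12.0944% ≈ 12.1%

12.1%


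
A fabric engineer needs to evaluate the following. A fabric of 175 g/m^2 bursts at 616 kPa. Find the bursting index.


Formula: Bursting Index = Bursting Strength / Fabric GSM
BI = 616 kPa / 175 g/m^2
BI = 3.520 kPa/(g/m^2)

3.520 kPa/(g/m^2)


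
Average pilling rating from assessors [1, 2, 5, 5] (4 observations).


Formula: Mean = sum / count
Sum = 1 + 2 + 5 + 5 = 13
Mean = 13 / 4 = 3.3

3.3


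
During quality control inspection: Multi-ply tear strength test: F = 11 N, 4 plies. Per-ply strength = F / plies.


Formula: Per-ply strength = Total force / Number of plies
Per-ply = 11 N / 4
Per-ply = 2.75 N

2.75 N


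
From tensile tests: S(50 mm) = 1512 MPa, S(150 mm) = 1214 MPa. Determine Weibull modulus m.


Formula: m = ln(L1/L2) / ln(S2/S1)
Step 1: ln(L1/L2) = ln(50/150) = -1.09861
Step 2: S2/S1 = 1214/1512 = 0.80291
Step 3: ln(S2/S1) = ln(0.80291) = -0.21951
Step 4: m = -1.09861 / -0.21951 = 5.00

5.00 (Weibull m)


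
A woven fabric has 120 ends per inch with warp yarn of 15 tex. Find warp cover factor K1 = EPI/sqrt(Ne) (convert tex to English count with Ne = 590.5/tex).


Formula: K1 = EPI / sqrt(Ne), with Ne = 590.5 / tex_warp
Step 1: Ne = 590.5 / 15 = 39.367
Step 2: sqrt(Ne) = sqrt(39.367) = 6.2743
Step 3: K1 = 120 / 6.2743 = 19.1

19.1


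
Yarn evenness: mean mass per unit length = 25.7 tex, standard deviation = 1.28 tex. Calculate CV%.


Formula: CV% = (standard deviation / mean) * 100
Step 1: Ratio = 1.28 / 25.7 = 0.049805
Step 2: CV% = 0.049805 * 100 = 4.9805% ≈ 5.0%

5.0%


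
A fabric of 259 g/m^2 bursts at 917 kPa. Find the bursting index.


Formula: Bursting Index = Bursting Strength / Fabric GSM
BI = 917 kPa / 259 g/m^2
BI = 3.541 kPa/(g/m^2)

3.541 kPa/(g/m^2)


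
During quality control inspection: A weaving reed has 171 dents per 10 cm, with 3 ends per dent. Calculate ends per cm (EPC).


Formula: EPC = (dents per 10 cm * ends per dent) / 10
Step 1: Total ends per 10 cm = 171 * 3 = 513
Step 2: EPC = 513 / 10 = 51.3 ends/cm

51.3 ends/cm


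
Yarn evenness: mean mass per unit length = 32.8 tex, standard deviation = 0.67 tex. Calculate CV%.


Formula: CV% = (standard deviation / mean) * 100
Step 1: Ratio = 0.67 / 32.8 = 0.020427
Step 2: CV% = 0.020427 * 100 = 2.0427% ≈ 2.0%

2.0%


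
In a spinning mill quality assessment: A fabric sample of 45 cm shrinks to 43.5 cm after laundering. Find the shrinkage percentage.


Formula: Shrinkage% = ((L_before - L_after) / L_before) * 100
Step 1: Shrinkage = 45 - 43.5 = 1.5 cm
Step 2: Shrinkage% = (1.5 / 45) * 100
Step 3: Shrinkage% = 0.033333 * 100 = 3.3333% ≈ 3.3%

3.3%


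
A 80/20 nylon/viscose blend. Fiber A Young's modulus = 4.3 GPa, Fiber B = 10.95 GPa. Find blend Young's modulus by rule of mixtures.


Formula: Blend property = (fraction_A * property_A) + (fraction_B * property_B)
Step 1: Contribution A = 80/100 * 4.3 GPa = 3.44 GPa
Step 2: Contribution B = 20/100 * 10.95 GPa = 2.19 GPa
Step 3: Blend Young's modulus = 3.44 + 2.19 = 5.63 GPa

5.63 GPa


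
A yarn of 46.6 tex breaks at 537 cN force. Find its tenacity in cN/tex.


Formula: Tenacity = Breaking force / Linear density
Tenacity = 537 cN / 46.6 tex
Tenacity = 11.52 cN/tex

11.52 cN/tex


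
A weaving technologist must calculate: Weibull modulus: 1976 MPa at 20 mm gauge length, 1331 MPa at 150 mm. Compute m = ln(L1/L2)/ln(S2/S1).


Formula: m = ln(L1/L2) / ln(S2/S1)
Step 1: ln(L1/L2) = ln(20/150) = -2.01490
Step 2: S2/S1 = 1331/1976 = 0.67358
Step 3: ln(S2/S1) = ln(0.67358) = -0.39515
Step 4: m = -2.01490 / -0.39515 = 5.10

5.10 (Weibull m)


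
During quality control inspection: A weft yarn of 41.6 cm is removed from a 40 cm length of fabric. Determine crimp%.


Formula: Crimp% = ((L_yarn - L_fabric) / L_fabric) * 100
Step 1: Extension = 41.6 - 40 = 1.6 cm
Step 2: Crimp% = (1.6 / 40) * 100
Step 3: Crimp% = 0.04 * 100 = 4.0%

4.0%


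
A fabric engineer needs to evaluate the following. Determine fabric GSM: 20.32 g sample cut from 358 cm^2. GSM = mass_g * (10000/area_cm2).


Formula: GSM = mass_g / area_m2
Step 1: Convert area: 358 cm^2 = 358 / 10000 = 0.0358 m^2
Step 2: GSM = 20.32 g / 0.0358 m^2 = 567.6 g/m^2

567.6 g/m^2


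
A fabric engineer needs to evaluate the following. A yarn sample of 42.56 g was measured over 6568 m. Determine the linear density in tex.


Formula: Tex = (mass_g / length_m) * 1000
Substituting: Tex = (42.56 / 6568) * 1000
Intermediate: 42.56 / 6568 = 0.0064799 g/m
Tex = 0.0064799 * 1000 = 6.48 tex

6.48 tex


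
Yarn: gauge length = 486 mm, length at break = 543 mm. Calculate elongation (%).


Formula: Elongation (%) = ((L_break - L0) / L0) * 100
Step 1: Extension = 543 - 486 = 57 mm
Step 2: Elongation = (57 / 486) * 100
Step 3: Elongation = 0.117284 * 100 = 11.7284% ≈ 11.7%

11.7%


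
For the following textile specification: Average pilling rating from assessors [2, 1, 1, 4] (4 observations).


Formula: Mean = sum / count
Sum = 2 + 1 + 1 + 4 = 8
Mean = 8 / 4 = 2.0

2.0


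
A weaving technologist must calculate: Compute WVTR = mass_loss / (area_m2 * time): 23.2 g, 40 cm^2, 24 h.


Formula: WVTR = mass_loss / (area * time)
Step 1: Convert area: 40 cm^2 = 0.004 m^2
Step 2: WVTR = 23.2 g / (0.004 m^2 * 24 h)
Step 3: WVTR = 23.2 / 0.096 = 241.7 g/m^2/h

241.7 g/m^2/h


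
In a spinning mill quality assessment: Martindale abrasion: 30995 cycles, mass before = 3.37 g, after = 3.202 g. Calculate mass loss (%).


Formula: Mass loss% = ((m_before - m_after) / m_before) * 100
Step 1: Mass loss = 3.37 - 3.202 = 0.168 g
Step 2: Ratio = 0.168 / 3.37 = 0.0498516
Step 3: Mass loss% = 0.0498516 * 100 = 4.98516% ≈ 4.99%

4.99%


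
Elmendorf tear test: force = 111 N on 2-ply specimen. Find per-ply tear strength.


Formula: Per-ply strength = Total force / Number of plies
Per-ply = 111 N / 2
Per-ply = 55.5 N

55.5 N


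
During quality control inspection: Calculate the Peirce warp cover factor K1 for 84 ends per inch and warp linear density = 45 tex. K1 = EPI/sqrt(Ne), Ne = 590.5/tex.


Formula: K1 = EPI / sqrt(Ne), with Ne = 590.5 / tex_warp
Step 1: Ne = 590.5 / 45 = 13.122
Step 2: sqrt(Ne) = sqrt(13.122) = 3.6224
Step 3: K1 = 84 / 3.6224 = 23.2

23.2


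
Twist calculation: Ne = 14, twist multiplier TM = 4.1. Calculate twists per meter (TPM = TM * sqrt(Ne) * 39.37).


Formula: TPM = TM * sqrt(Ne) * 39.37
Step 1: sqrt(Ne) = sqrt(14) = 3.7417
Step 2: TM * sqrt(Ne) = 4.1 * 3.7417 = 15.341
Step 3: TPM = 15.341 * 39.37 = 604 twists/m

604 twists/m


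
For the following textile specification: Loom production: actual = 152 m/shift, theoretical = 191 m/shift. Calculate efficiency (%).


Formula: Efficiency% = (Actual output / Theoretical output) * 100
Efficiency% = (152 / 191) * 100
Efficiency% = 0.795812 * 100 = 79.5812% ≈ 79.6%

79.6%


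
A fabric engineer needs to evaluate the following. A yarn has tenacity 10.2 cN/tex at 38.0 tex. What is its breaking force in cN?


Formula: Breaking force = Tenacity * Linear density
F = 10.2 cN/tex * 38.0 tex
F = 387.60 cN

387.60 cN


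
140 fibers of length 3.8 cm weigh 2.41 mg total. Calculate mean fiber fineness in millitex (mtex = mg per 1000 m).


Formula: fineness (mtex) = mass (mg) / total length (km) = (mass_mg / total_length_m) * 1000
Step 1: Convert fiber length: 3.8 cm = 0.038 m
Step 2: Total fiber length = 140 * 0.038 = 5.32 m
Step 3: Linear density = 2.41 mg / 5.32 m = 0.4530 mg/m
Step 4: fineness = 0.4530 * 1000 = 453.0 mtex

453.0 mtex


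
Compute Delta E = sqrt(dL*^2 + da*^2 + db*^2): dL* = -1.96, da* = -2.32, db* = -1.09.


Formula: Delta E = sqrt(dL*^2 + da*^2 + db*^2)
Step 1: dL*^2 = (-1.96)^2 = 3.8416
Step 2: da*^2 = (-2.32)^2 = 5.3824
Step 3: db*^2 = (-1.09)^2 = 1.1881
Step 4: Sum = 3.8416 + 5.3824 + 1.1881 = 10.4121
Step 5: Delta E = sqrt(10.4121) = 3.23

3.23 Delta E


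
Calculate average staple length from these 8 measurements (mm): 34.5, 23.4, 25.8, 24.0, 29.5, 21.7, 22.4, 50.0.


Formula: Mean = sum of lengths / count
Sum = 34.5 + 23.4 + 25.8 + 24.0 + 29.5 + 21.7 + 22.4 + 50.0
Sum = 231.3 mm
Mean = 231.3 / 8 = 28.91 mm

28.91 mm


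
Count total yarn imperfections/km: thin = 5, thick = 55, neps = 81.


Formula: Total = thin places + thick places + neps
Total = 5 + 55 + 81
Total = 141 imperfections/km

141 imperfections/km


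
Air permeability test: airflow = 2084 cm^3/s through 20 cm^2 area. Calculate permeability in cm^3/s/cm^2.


Formula: Air Permeability = Airflow / Test Area
AP = 2084 cm^3/s / 20 cm^2
AP = 104.2 cm^3/s/cm^2

104.2 cm^3/s/cm^2


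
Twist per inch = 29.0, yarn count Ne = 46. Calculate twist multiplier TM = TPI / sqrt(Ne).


Formula: TM = TPI / sqrt(Ne)
Step 1: sqrt(Ne) = sqrt(46) = 6.7823
Step 2: TM = 29.0 / 6.7823 = 4.28

4.28 TM


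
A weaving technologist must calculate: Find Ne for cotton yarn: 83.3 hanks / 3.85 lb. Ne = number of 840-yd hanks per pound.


Formula: Ne = hanks / mass_lb
Substituting: Ne = 83.3 / 3.85
Ne = 21.6

21.6 Ne


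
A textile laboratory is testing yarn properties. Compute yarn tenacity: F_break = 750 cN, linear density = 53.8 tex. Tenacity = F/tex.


Formula: Tenacity = Breaking force / Linear density
Tenacity = 750 cN / 53.8 tex
Tenacity = 13.94 cN/tex

13.94 cN/tex


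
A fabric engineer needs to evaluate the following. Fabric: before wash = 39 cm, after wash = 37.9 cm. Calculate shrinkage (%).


Formula: Shrinkage% = ((L_before - L_after) / L_before) * 100
Step 1: Shrinkage = 39 - 37.9 = 1.1 cm
Step 2: Shrinkage% = (1.1 / 39) * 100
Step 3: Shrinkage% = 0.028205 * 100 = 2.8205% ≈ 2.8%

2.8%


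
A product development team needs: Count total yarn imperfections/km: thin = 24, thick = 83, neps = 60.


Formula: Total = thin places + thick places + neps
Total = 24 + 83 + 60
Total = 167 imperfections/km

167 imperfections/km


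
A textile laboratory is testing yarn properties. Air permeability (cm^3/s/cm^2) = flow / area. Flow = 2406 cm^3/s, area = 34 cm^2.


Formula: Air Permeability = Airflow / Test Area
AP = 2406 cm^3/s / 34 cm^2
AP = 70.8 cm^3/s/cm^2

70.8 cm^3/s/cm^2


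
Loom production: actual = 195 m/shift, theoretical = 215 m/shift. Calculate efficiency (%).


Formula: Efficiency% = (Actual output / Theoretical output) * 100
Efficiency% = (195 / 215) * 100
Efficiency% = 0.906977 * 100 = 90.6977% ≈ 90.7%

90.7%


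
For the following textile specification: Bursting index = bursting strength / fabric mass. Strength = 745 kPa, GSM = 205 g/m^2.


Formula: Bursting Index = Bursting Strength / Fabric GSM
BI = 745 kPa / 205 g/m^2
BI = 3.634 kPa/(g/m^2)

3.634 kPa/(g/m^2)


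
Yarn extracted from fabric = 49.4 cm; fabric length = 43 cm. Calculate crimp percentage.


Formula: Crimp% = ((L_yarn - L_fabric) / L_fabric) * 100
Step 1: Extension = 49.4 - 43 = 6.4 cm
Step 2: Crimp% = (6.4 / 43) * 100
Step 3: Crimp% = 0.148837 * 100 = 14.8837% ≈ 14.9%

14.9%


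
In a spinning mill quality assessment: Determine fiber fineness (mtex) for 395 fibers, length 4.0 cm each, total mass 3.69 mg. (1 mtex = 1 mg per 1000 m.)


Formula: fineness (mtex) = mass (mg) / total length (km) = (mass_mg / total_length_m) * 1000
Step 1: Convert fiber length: 4.0 cm = 0.04 m
Step 2: Total fiber length = 395 * 0.04 = 15.8 m
Step 3: Linear density = 3.69 mg / 15.8 m = 0.2335 mg/m
Step 4: fineness = 0.2335 * 1000 = 233.5 mtex

233.5 mtex


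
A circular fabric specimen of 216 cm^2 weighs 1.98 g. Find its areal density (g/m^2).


Formula: GSM = mass_g / area_m2
Step 1: Convert area: 216 cm^2 = 216 / 10000 = 0.0216 m^2
Step 2: GSM = 1.98 g / 0.0216 m^2 = 91.7 g/m^2

91.7 g/m^2


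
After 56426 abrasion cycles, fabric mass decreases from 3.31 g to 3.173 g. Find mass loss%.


Formula: Mass loss% = ((m_before - m_after) / m_before) * 100
Step 1: Mass loss = 3.31 - 3.173 = 0.137 g
Step 2: Ratio = 0.137 / 3.31 = 0.0413897
Step 3: Mass loss% = 0.0413897 * 100 = 4.13897% ≈ 4.14%

4.14%


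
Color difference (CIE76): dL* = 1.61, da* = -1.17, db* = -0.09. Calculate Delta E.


Formula: Delta E = sqrt(dL*^2 + da*^2 + db*^2)
Step 1: dL*^2 = 1.61^2 = 2.5921
Step 2: da*^2 = (-1.17)^2 = 1.3689
Step 3: db*^2 = (-0.09)^2 = 0.0081
Step 4: Sum = 2.5921 + 1.3689 + 0.0081 = 3.9691
Step 5: Delta E = sqrt(3.9691) = 1.99

1.99 Delta E


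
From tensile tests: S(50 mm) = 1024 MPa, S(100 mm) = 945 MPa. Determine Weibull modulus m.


Formula: m = ln(L1/L2) / ln(S2/S1)
Step 1: ln(L1/L2) = ln(50/100) = -0.69315
Step 2: S2/S1 = 945/1024 = 0.92285
Step 3: ln(S2/S1) = ln(0.92285) = -0.08029
Step 4: m = -0.69315 / -0.08029 = 8.63

8.63 (Weibull m)


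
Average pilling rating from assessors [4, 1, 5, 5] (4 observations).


Formula: Mean = sum / count
Sum = 4 + 1 + 5 + 5 = 15
Mean = 15 / 4 = 3.8

3.8


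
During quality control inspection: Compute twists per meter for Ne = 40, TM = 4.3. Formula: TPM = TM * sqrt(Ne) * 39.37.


Formula: TPM = TM * sqrt(Ne) * 39.37
Step 1: sqrt(Ne) = sqrt(40) = 6.3246
Step 2: TM * sqrt(Ne) = 4.3 * 6.3246 = 27.1958
Step 3: TPM = 27.1958 * 39.37 = 1071 twists/m

1071 twists/m


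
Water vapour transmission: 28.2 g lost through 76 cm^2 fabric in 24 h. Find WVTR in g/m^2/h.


Formula: WVTR = mass_loss / (area * time)
Step 1: Convert area: 76 cm^2 = 0.0076 m^2
Step 2: WVTR = 28.2 g / (0.0076 m^2 * 24 h)
Step 3: WVTR = 28.2 / 0.1824 = 154.6 g/m^2/h

154.6 g/m^2/h


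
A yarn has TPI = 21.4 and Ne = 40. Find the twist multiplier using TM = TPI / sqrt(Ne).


Formula: TM = TPI / sqrt(Ne)
Step 1: sqrt(Ne) = sqrt(40) = 6.3246
Step 2: TM = 21.4 / 6.3246 = 3.38

3.38 TM


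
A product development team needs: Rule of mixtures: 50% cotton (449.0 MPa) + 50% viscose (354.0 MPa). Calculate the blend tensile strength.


Formula: Blend property = (fraction_A * property_A) + (fraction_B * property_B)
Step 1: Contribution A = 50/100 * 449.0 MPa = 224.5 MPa
Step 2: Contribution B = 50/100 * 354.0 MPa = 177.0 MPa
Step 3: Blend tensile strength = 224.5 + 177.0 = 401.5 MPa

401.5 MPa


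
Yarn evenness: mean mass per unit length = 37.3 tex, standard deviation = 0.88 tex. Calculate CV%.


Formula: CV% = (standard deviation / mean) * 100
Step 1: Ratio = 0.88 / 37.3 = 0.023592
Step 2: CV% = 0.023592 * 100 = 2.3592% ≈ 2.4%

2.4%


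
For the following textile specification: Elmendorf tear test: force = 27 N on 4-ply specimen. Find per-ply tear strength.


Formula: Per-ply strength = Total force / Number of plies
Per-ply = 27 N / 4
Per-ply = 6.75 N

6.75 N


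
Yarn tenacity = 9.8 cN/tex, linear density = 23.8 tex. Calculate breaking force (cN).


Formula: Breaking force = Tenacity * Linear density
F = 9.8 cN/tex * 23.8 tex
F = 233.24 cN

233.24 cN


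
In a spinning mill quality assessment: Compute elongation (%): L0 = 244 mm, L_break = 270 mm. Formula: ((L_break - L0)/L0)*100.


Formula: Elongation (%) = ((L_break - L0) / L0) * 100
Step 1: Extension = 270 - 244 = 26 mm
Step 2: Elongation = (26 / 244) * 100
Step 3: Elongation = 0.106557 * 100 = 10.6557% ≈ 10.7%

10.7%


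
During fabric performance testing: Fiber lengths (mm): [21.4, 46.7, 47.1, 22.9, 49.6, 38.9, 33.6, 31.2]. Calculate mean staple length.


Formula: Mean = sum of lengths / count
Sum = 21.4 + 46.7 + 47.1 + 22.9 + 49.6 + 38.9 + 33.6 + 31.2
Sum = 291.4 mm
Mean = 291.4 / 8 = 36.43 mm

36.43 mm


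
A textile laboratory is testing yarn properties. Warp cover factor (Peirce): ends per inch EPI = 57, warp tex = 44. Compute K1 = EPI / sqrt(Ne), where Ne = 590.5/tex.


Formula: K1 = EPI / sqrt(Ne), with Ne = 590.5 / tex_warp
Step 1: Ne = 590.5 / 44 = 13.42
Step 2: sqrt(Ne) = sqrt(13.42) = 3.6633
Step 3: K1 = 57 / 3.6633 = 15.6

15.6


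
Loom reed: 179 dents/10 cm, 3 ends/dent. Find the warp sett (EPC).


Formula: EPC = (dents per 10 cm * ends per dent) / 10
Step 1: Total ends per 10 cm = 179 * 3 = 537
Step 2: EPC = 537 / 10 = 53.7 ends/cm

53.7 ends/cm


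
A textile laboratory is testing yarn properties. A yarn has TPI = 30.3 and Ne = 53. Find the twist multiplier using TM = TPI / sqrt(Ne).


Formula: TM = TPI / sqrt(Ne)
Step 1: sqrt(Ne) = sqrt(53) = 7.2801
Step 2: TM = 30.3 / 7.2801 = 4.16

4.16 TM


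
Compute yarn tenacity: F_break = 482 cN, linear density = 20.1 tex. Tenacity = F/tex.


Formula: Tenacity = Breaking force / Linear density
Tenacity = 482 cN / 20.1 tex
Tenacity = 23.98 cN/tex

23.98 cN/tex


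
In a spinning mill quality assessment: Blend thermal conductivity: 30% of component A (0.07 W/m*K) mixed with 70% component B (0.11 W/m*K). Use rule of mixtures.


Formula: Blend property = (fraction_A * property_A) + (fraction_B * property_B)
Step 1: Contribution A = 30/100 * 0.07 W/m*K = 0.021 W/m*K
Step 2: Contribution B = 70/100 * 0.11 W/m*K = 0.077 W/m*K
Step 3: Blend thermal conductivity = 0.021 + 0.077 = 0.098 W/m*K

0.098 W/m*K


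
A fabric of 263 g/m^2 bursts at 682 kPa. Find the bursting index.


Formula: Bursting Index = Bursting Strength / Fabric GSM
BI = 682 kPa / 263 g/m^2
BI = 2.593 kPa/(g/m^2)

2.593 kPa/(g/m^2)


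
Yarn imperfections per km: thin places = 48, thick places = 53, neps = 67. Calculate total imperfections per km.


Formula: Total = thin places + thick places + neps
Total = 48 + 53 + 67
Total = 168 imperfections/km

168 imperfections/km


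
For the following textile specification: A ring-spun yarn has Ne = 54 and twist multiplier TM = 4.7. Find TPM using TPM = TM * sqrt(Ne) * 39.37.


Formula: TPM = TM * sqrt(Ne) * 39.37
Step 1: sqrt(Ne) = sqrt(54) = 7.3485
Step 2: TM * sqrt(Ne) = 4.7 * 7.3485 = 34.538
Step 3: TPM = 34.538 * 39.37 = 1360 twists/m

1360 twists/m


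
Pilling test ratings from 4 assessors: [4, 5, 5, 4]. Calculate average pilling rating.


Formula: Mean = sum / count
Sum = 4 + 5 + 5 + 4 = 18
Mean = 18 / 4 = 4.5

4.5


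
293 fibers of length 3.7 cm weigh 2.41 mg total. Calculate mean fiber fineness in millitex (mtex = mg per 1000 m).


Formula: fineness (mtex) = mass (mg) / total length (km) = (mass_mg / total_length_m) * 1000
Step 1: Convert fiber length: 3.7 cm = 0.037 m
Step 2: Total fiber length = 293 * 0.037 = 10.841 m
Step 3: Linear density = 2.41 mg / 10.841 m = 0.2223 mg/m
Step 4: fineness = 0.2223 * 1000 = 222.3 mtex

222.3 mtex


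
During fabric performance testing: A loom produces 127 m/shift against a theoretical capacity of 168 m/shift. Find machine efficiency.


Formula: Efficiency% = (Actual output / Theoretical output) * 100
Efficiency% = (127 / 168) * 100
Efficiency% = 0.755952 * 100 = 75.5952% ≈ 75.6%

75.6%


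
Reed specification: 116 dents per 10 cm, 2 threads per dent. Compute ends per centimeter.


Formula: EPC = (dents per 10 cm * ends per dent) / 10
Step 1: Total ends per 10 cm = 116 * 2 = 232
Step 2: EPC = 232 / 10 = 23.2 ends/cm

23.2 ends/cm


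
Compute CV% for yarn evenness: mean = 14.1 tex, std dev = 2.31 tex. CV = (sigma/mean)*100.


Formula: CV% = (standard deviation / mean) * 100
Step 1: Ratio = 2.31 / 14.1 = 0.16383
Step 2: CV% = 0.16383 * 100 = 16.383% ≈ 16.4%

16.4%


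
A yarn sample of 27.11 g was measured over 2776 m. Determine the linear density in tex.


Formula: Tex = (mass_g / length_m) * 1000
Substituting: Tex = (27.11 / 2776) * 1000
Intermediate: 27.11 / 2776 = 0.00976585 g/m
Tex = 0.00976585 * 1000 = 9.77 tex

9.77 tex


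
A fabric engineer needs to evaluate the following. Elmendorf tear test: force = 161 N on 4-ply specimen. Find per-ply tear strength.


Formula: Per-ply strength = Total force / Number of plies
Per-ply = 161 N / 4
Per-ply = 40.25 N

40.25 N


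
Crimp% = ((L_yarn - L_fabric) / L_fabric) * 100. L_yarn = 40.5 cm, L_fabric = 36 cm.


Formula: Crimp% = ((L_yarn - L_fabric) / L_fabric) * 100
Step 1: Extension = 40.5 - 36 = 4.5 cm
Step 2: Crimp% = (4.5 / 36) * 100
Step 3: Crimp% = 0.125 * 100 = 12.5%

12.5%


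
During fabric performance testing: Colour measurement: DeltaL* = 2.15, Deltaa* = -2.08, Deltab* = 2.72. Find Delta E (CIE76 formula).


Formula: Delta E = sqrt(dL*^2 + da*^2 + db*^2)
Step 1: dL*^2 = 2.15^2 = 4.6225
Step 2: da*^2 = (-2.08)^2 = 4.3264
Step 3: db*^2 = 2.72^2 = 7.3984
Step 4: Sum = 4.6225 + 4.3264 + 7.3984 = 16.3473
Step 5: Delta E = sqrt(16.3473) = 4.04

4.04 Delta E


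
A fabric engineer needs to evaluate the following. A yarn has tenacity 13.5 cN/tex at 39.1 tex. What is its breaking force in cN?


Formula: Breaking force = Tenacity * Linear density
F = 13.5 cN/tex * 39.1 tex
F = 527.85 cN

527.85 cN


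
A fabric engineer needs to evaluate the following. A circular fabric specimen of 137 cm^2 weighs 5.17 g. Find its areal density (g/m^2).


Formula: GSM = mass_g / area_m2
Step 1: Convert area: 137 cm^2 = 137 / 10000 = 0.0137 m^2
Step 2: GSM = 5.17 g / 0.0137 m^2 = 377.4 g/m^2

377.4 g/m^2


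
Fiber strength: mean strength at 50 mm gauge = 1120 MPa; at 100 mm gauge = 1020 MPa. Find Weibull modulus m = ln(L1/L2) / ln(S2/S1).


Formula: m = ln(L1/L2) / ln(S2/S1)
Step 1: ln(L1/L2) = ln(50/100) = -0.69315
Step 2: S2/S1 = 1020/1120 = 0.91071
Step 3: ln(S2/S1) = ln(0.91071) = -0.09353
Step 4: m = -0.69315 / -0.09353 = 7.41

7.41 (Weibull m)


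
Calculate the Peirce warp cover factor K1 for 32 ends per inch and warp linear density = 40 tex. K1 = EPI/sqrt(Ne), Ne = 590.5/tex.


Formula: K1 = EPI / sqrt(Ne), with Ne = 590.5 / tex_warp
Step 1: Ne = 590.5 / 40 = 14.763
Step 2: sqrt(Ne) = sqrt(14.763) = 3.8423
Step 3: K1 = 32 / 3.8423 = 8.3

8.3


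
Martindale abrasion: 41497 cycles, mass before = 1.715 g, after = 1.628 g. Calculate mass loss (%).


Formula: Mass loss% = ((m_before - m_after) / m_before) * 100
Step 1: Mass loss = 1.715 - 1.628 = 0.087 g
Step 2: Ratio = 0.087 / 1.715 = 0.0507289
Step 3: Mass loss% = 0.0507289 * 100 = 5.07289% ≈ 5.07%

5.07%


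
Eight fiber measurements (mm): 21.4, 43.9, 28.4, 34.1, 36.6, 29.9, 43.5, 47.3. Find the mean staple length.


Formula: Mean = sum of lengths / count
Sum = 21.4 + 43.9 + 28.4 + 34.1 + 36.6 + 29.9 + 43.5 + 47.3
Sum = 285.1 mm
Mean = 285.1 / 8 = 35.64 mm

35.64 mm


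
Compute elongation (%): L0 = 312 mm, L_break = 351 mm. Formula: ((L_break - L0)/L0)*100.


Formula: Elongation (%) = ((L_break - L0) / L0) * 100
Step 1: Extension = 351 - 312 = 39 mm
Step 2: Elongation = (39 / 312) * 100
Step 3: Elongation = 0.125 * 100 = 12.5%

12.5%


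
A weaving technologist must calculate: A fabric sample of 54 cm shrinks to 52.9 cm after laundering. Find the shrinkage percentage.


Formula: Shrinkage% = ((L_before - L_after) / L_before) * 100
Step 1: Shrinkage = 54 - 52.9 = 1.1 cm
Step 2: Shrinkage% = (1.1 / 54) * 100
Step 3: Shrinkage% = 0.02037 * 100 = 2.037% ≈ 2.0%

2.0%


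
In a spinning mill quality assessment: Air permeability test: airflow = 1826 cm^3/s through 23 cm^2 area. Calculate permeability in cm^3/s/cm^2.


Formula: Air Permeability = Airflow / Test Area
AP = 1826 cm^3/s / 23 cm^2
AP = 79.4 cm^3/s/cm^2

79.4 cm^3/s/cm^2


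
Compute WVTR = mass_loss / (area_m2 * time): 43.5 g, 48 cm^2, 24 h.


Formula: WVTR = mass_loss / (area * time)
Step 1: Convert area: 48 cm^2 = 0.0048 m^2
Step 2: WVTR = 43.5 g / (0.0048 m^2 * 24 h)
Step 3: WVTR = 43.5 / 0.1152 = 377.6 g/m^2/h

377.6 g/m^2/h


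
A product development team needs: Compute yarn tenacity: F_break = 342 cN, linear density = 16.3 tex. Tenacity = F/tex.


Formula: Tenacity = Breaking force / Linear density
Tenacity = 342 cN / 16.3 tex
Tenacity = 20.98 cN/tex

20.98 cN/tex


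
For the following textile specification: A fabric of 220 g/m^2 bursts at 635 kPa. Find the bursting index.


Formula: Bursting Index = Bursting Strength / Fabric GSM
BI = 635 kPa / 220 g/m^2
BI = 2.886 kPa/(g/m^2)

2.886 kPa/(g/m^2)


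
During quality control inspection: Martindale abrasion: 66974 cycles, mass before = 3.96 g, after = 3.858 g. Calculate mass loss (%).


Formula: Mass loss% = ((m_before - m_after) / m_before) * 100
Step 1: Mass loss = 3.96 - 3.858 = 0.102 g
Step 2: Ratio = 0.102 / 3.96 = 0.0257576
Step 3: Mass loss% = 0.0257576 * 100 = 2.57576% ≈ 2.58%

2.58%


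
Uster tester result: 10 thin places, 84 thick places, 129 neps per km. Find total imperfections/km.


Formula: Total = thin places + thick places + neps
Total = 10 + 84 + 129
Total = 223 imperfections/km

223 imperfections/km


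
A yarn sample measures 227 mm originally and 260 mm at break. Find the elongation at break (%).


Formula: Elongation (%) = ((L_break - L0) / L0) * 100
Step 1: Extension = 260 - 227 = 33 mm
Step 2: Elongation = (33 / 227) * 100
Step 3: Elongation = 0.145374 * 100 = 14.5374% ≈ 14.5%

14.5%


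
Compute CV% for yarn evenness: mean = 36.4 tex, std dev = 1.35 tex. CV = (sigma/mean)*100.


Formula: CV% = (standard deviation / mean) * 100
Step 1: Ratio = 1.35 / 36.4 = 0.037088
Step 2: CV% = 0.037088 * 100 = 3.7088% ≈ 3.7%

3.7%


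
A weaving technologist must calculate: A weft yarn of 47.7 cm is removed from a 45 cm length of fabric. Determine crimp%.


Formula: Crimp% = ((L_yarn - L_fabric) / L_fabric) * 100
Step 1: Extension = 47.7 - 45 = 2.7 cm
Step 2: Crimp% = (2.7 / 45) * 100
Step 3: Crimp% = 0.06 * 100 = 6.0%

6.0%


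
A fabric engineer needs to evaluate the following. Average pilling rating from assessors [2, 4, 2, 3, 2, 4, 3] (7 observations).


Formula: Mean = sum / count
Sum = 2 + 4 + 2 + 3 + 2 + 4 + 3 = 20
Mean = 20 / 7 = 2.9

2.9


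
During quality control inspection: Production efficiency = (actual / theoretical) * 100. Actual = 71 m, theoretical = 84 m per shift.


Formula: Efficiency% = (Actual output / Theoretical output) * 100
Efficiency% = (71 / 84) * 100
Efficiency% = 0.845238 * 100 = 84.5238% ≈ 84.5%

84.5%


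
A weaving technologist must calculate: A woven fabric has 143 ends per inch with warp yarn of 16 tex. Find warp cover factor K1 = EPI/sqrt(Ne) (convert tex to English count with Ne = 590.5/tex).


Formula: K1 = EPI / sqrt(Ne), with Ne = 590.5 / tex_warp
Step 1: Ne = 590.5 / 16 = 36.906
Step 2: sqrt(Ne) = sqrt(36.906) = 6.075
Step 3: K1 = 143 / 6.075 = 23.5

23.5


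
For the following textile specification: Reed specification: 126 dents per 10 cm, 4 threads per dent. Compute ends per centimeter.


Formula: EPC = (dents per 10 cm * ends per dent) / 10
Step 1: Total ends per 10 cm = 126 * 4 = 504
Step 2: EPC = 504 / 10 = 50.4 ends/cm

50.4 ends/cm


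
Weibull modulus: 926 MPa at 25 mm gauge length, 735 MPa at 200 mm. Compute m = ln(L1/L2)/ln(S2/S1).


Formula: m = ln(L1/L2) / ln(S2/S1)
Step 1: ln(L1/L2) = ln(25/200) = -2.07944
Step 2: S2/S1 = 735/926 = 0.79374
Step 3: ln(S2/S1) = ln(0.79374) = -0.23100
Step 4: m = -2.07944 / -0.23100 = 9.00

9.00 (Weibull m)


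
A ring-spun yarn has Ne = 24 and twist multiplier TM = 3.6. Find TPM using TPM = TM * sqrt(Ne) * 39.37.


Formula: TPM = TM * sqrt(Ne) * 39.37
Step 1: sqrt(Ne) = sqrt(24) = 4.899
Step 2: TM * sqrt(Ne) = 3.6 * 4.899 = 17.6364
Step 3: TPM = 17.6364 * 39.37 = 694 twists/m

694 twists/m


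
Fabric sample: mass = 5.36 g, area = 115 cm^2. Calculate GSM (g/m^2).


Formula: GSM = mass_g / area_m2
Step 1: Convert area: 115 cm^2 = 115 / 10000 = 0.0115 m^2
Step 2: GSM = 5.36 g / 0.0115 m^2 = 466.1 g/m^2

466.1 g/m^2


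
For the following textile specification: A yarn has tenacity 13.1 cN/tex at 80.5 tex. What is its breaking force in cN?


Formula: Breaking force = Tenacity * Linear density
F = 13.1 cN/tex * 80.5 tex
F = 1054.55 cN

1054.55 cN


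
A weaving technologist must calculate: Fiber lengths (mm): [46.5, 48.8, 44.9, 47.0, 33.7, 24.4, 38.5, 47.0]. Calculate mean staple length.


Formula: Mean = sum of lengths / count
Sum = 46.5 + 48.8 + 44.9 + 47.0 + 33.7 + 24.4 + 38.5 + 47.0
Sum = 330.8 mm
Mean = 330.8 / 8 = 41.35 mm

41.35 mm


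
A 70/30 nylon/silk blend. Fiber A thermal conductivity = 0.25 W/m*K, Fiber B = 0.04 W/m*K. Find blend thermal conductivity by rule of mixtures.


Formula: Blend property = (fraction_A * property_A) + (fraction_B * property_B)
Step 1: Contribution A = 70/100 * 0.25 W/m*K = 0.175 W/m*K
Step 2: Contribution B = 30/100 * 0.04 W/m*K = 0.012 W/m*K
Step 3: Blend thermal conductivity = 0.175 + 0.012 = 0.187 W/m*K

0.187 W/m*K


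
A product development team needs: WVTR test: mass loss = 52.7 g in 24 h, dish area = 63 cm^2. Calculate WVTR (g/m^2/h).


Formula: WVTR = mass_loss / (area * time)
Step 1: Convert area: 63 cm^2 = 0.0063 m^2
Step 2: WVTR = 52.7 g / (0.0063 m^2 * 24 h)
Step 3: WVTR = 52.7 / 0.1512 = 348.5 g/m^2/h

348.5 g/m^2/h


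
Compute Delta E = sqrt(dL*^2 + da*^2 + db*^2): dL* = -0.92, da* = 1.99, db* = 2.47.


Formula: Delta E = sqrt(dL*^2 + da*^2 + db*^2)
Step 1: dL*^2 = (-0.92)^2 = 0.8464
Step 2: da*^2 = 1.99^2 = 3.9601
Step 3: db*^2 = 2.47^2 = 6.1009
Step 4: Sum = 0.8464 + 3.9601 + 6.1009 = 10.9074
Step 5: Delta E = sqrt(10.9074) = 3.3

3.3 Delta E


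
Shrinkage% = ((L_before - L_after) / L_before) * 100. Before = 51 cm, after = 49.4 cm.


Formula: Shrinkage% = ((L_before - L_after) / L_before) * 100
Step 1: Shrinkage = 51 - 49.4 = 1.6 cm
Step 2: Shrinkage% = (1.6 / 51) * 100
Step 3: Shrinkage% = 0.031373 * 100 = 3.1373% ≈ 3.1%

3.1%


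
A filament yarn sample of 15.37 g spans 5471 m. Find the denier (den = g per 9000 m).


Formula: den = (mass_g / length_m) * 9000
Substituting: den = (15.37 / 5471) * 9000
Intermediate: 15.37 / 5471 = 0.00280936 g/m
den = 0.00280936 * 9000 = 25.3 denier

25.3 denier


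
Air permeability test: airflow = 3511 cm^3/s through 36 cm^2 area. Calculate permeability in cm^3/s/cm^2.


Formula: Air Permeability = Airflow / Test Area
AP = 3511 cm^3/s / 36 cm^2
AP = 97.5 cm^3/s/cm^2

97.5 cm^3/s/cm^2


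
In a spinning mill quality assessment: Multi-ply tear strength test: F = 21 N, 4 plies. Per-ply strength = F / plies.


Formula: Per-ply strength = Total force / Number of plies
Per-ply = 21 N / 4
Per-ply = 5.25 N

5.25 N


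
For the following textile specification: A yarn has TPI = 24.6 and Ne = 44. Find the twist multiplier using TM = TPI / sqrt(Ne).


Formula: TM = TPI / sqrt(Ne)
Step 1: sqrt(Ne) = sqrt(44) = 6.6332
Step 2: TM = 24.6 / 6.6332 = 3.71

3.71 TM


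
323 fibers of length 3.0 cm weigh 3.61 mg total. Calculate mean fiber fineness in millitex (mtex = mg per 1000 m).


Formula: fineness (mtex) = mass (mg) / total length (km) = (mass_mg / total_length_m) * 1000
Step 1: Convert fiber length: 3.0 cm = 0.03 m
Step 2: Total fiber length = 323 * 0.03 = 9.69 m
Step 3: Linear density = 3.61 mg / 9.69 m = 0.3725 mg/m
Step 4: fineness = 0.3725 * 1000 = 372.5 mtex

372.5 mtex


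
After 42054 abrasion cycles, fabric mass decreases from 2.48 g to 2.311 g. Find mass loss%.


Formula: Mass loss% = ((m_before - m_after) / m_before) * 100
Step 1: Mass loss = 2.48 - 2.311 = 0.169 g
Step 2: Ratio = 0.169 / 2.48 = 0.0681452
Step 3: Mass loss% = 0.0681452 * 100 = 6.81452% ≈ 6.81%

6.81%


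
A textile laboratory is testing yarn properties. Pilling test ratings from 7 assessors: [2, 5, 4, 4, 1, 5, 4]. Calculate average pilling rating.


Formula: Mean = sum / count
Sum = 2 + 5 + 4 + 4 + 1 + 5 + 4 = 25
Mean = 25 / 7 = 3.6

3.6


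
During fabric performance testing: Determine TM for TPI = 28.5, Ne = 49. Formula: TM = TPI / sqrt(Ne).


Formula: TM = TPI / sqrt(Ne)
Step 1: sqrt(Ne) = sqrt(49) = 7
Step 2: TM = 28.5 / 7 = 4.07

4.07 TM


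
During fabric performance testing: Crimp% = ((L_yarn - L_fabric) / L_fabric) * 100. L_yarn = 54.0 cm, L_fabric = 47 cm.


Formula: Crimp% = ((L_yarn - L_fabric) / L_fabric) * 100
Step 1: Extension = 54.0 - 47 = 7.0 cm
Step 2: Crimp% = (7.0 / 47) * 100
Step 3: Crimp% = 0.148936 * 100 = 14.8936% ≈ 14.9%

14.9%
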